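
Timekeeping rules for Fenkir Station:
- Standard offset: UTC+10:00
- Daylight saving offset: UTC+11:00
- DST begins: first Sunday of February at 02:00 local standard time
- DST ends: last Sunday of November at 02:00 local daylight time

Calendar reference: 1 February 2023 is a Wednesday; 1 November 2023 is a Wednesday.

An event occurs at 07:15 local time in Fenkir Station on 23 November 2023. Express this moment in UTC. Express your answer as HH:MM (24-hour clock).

1 February 2023 is a Wednesday, so the first Sunday is February 5.
1 November 2023 is a Wednesday, so Sundays fall on 5, 12, 19, 26; the last is November 26.
23 November 2023 lies within the daylight-saving period (5 February – 26 November), so Fenkir Station is on daylight time, UTC+11:00.
07:15 local − 11h = 20:15 UTC (rolling into the previous day, 22 November 2023).

20:15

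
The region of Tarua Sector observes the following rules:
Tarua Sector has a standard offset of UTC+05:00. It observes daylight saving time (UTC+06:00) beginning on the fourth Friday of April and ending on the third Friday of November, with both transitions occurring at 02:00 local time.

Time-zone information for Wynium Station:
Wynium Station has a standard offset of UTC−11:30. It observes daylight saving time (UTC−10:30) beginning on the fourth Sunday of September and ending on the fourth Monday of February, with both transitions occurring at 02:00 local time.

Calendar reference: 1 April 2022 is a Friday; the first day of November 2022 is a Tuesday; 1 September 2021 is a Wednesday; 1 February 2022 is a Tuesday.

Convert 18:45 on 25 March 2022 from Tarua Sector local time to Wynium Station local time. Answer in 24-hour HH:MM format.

1 April 2022 is a Friday, so the first Friday is April 1 and the fourth is April 22.
1 November 2022 is a Tuesday, so the first Friday is November 4 and the third is November 18.
25 March 2022 is outside the daylight-saving period (22 April – 18 November), so Tarua Sector is on standard time, UTC+05:00.
18:45 Tarua Sector − 5h = 13:45 UTC.
1 September 2021 is a Wednesday, so the first Sunday is September 5 and the fourth is September 26.
1 February 2022 is a Tuesday, so the first Monday is February 7 and the fourth is February 28.
At the standard offset (UTC−11:30), 13:45 UTC − 11h30m = 02:15 Wynium Station standard time.
The standard-time date in Wynium Station, 25 March 2022, does not fall between 26 September 2021 and 28 February 2022, so daylight saving is not in effect and Wynium Station is at UTC−11:30.
13:45 UTC − 11h30m = 02:15 Wynium Station.

02:15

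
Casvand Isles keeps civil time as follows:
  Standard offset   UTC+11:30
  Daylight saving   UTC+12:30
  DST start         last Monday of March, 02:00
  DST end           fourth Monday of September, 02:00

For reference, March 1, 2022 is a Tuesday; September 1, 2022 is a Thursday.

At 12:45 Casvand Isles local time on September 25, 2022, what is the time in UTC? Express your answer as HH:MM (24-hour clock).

00:15

1 March 2022 is a Tuesday, so Mondays fall on 7, 14, 21, 28; the last is March 28.
1 September 2022 is a Thursday, so the first Monday is September 5 and the fourth is September 26.
September 25, 2022 lies within the daylight-saving period (28 March – 26 September), so Casvand Isles is on daylight time, UTC+12:30.
12:45 local − 12h30m = 00:15 UTC.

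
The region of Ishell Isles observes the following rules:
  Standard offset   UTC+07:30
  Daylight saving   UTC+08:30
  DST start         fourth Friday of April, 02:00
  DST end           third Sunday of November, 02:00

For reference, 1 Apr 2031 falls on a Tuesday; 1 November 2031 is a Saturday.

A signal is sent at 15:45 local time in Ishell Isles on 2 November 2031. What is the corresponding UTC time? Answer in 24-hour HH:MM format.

1 April 2031 is a Tuesday, so the first Friday is April 4 and the fourth is April 25.
1 November 2031 is a Saturday, so the first Sunday is November 2 and the third is November 16.
2 November 2031 lies within the daylight-saving period (25 April – 16 November), so Ishell Isles is on daylight time, UTC+08:30.
15:45 local − 8h30m = 07:15 UTC.

07:15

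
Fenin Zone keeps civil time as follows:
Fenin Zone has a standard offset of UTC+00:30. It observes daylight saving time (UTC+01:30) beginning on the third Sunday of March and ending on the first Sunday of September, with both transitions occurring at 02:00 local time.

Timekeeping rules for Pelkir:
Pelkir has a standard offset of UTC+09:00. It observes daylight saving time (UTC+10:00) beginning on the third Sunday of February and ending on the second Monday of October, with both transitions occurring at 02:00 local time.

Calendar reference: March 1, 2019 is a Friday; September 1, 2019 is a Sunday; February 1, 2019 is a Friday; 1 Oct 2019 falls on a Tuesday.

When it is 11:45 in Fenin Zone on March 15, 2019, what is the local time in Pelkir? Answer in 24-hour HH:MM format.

1 March 2019 is a Friday, so the first Sunday is March 3 and the third is March 17.
1 September 2019 is a Sunday, so the first Sunday is September 1.
March 15, 2019 is outside the daylight-saving period (17 March – 1 September), so Fenin Zone is on standard time, UTC+00:30.
11:45 Fenin Zone − 0h30m = 11:15 UTC.
1 February 2019 is a Friday, so the first Sunday is February 3 and the third is February 17.
1 October 2019 is a Tuesday, so the first Monday is October 7 and the second is October 14.
At the standard offset (UTC+09:00), 11:15 UTC + 9h = 20:15 Pelkir standard time.
The standard-time date in Pelkir, March 15, 2019, falls between 17 February and 14 October, so daylight saving is in effect and Pelkir is at UTC+10:00.
11:15 UTC + 10h = 21:15 Pelkir.

21:15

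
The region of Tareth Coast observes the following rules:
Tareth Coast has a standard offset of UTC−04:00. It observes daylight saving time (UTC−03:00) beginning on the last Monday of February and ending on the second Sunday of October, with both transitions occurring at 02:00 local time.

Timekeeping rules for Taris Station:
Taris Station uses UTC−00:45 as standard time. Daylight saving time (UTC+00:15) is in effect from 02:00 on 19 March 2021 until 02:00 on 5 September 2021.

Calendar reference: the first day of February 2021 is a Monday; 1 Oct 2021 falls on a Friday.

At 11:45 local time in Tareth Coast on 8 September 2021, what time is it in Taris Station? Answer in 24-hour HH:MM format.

1 February 2021 is a Monday, so Mondays fall on 1, 8, 15, 22; the last is February 22.
1 October 2021 is a Friday, so the first Sunday is October 3 and the second is October 10.
Daylight saving runs 22 February – 10 October; 8 September 2021 is inside that window, so Tareth Coast is at UTC−03:00.
11:45 Tareth Coast + 3h = 14:45 UTC.
At the standard offset (UTC−00:45), 14:45 UTC − 0h45m = 14:00 Taris Station standard time.
The standard-time date in Taris Station, 8 September 2021, does not fall between 19 March and 5 September, so daylight saving is not in effect and Taris Station is at UTC−00:45.
14:45 UTC − 0h45m = 14:00 Taris Station.

14:00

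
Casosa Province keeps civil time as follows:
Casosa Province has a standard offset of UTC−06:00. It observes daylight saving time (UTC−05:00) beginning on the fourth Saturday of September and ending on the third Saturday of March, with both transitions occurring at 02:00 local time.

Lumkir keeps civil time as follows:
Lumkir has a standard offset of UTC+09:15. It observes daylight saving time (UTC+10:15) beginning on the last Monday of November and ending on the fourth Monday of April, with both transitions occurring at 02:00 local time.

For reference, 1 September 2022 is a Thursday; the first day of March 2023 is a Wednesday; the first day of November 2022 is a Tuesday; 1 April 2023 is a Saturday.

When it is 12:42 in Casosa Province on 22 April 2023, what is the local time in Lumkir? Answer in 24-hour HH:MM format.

1 September 2022 is a Thursday, so the first Saturday is September 3 and the fourth is September 24.
1 March 2023 is a Wednesday, so the first Saturday is March 4 and the third is March 18.
Daylight saving runs 24 September 2022 – 18 March 2023; 22 April 2023 is outside that window, so Casosa Province is on standard time at UTC−06:00.
12:42 Casosa Province + 6h = 18:42 UTC.
1 November 2022 is a Tuesday, so Mondays fall on 7, 14, 21, 28; the last is November 28.
1 April 2023 is a Saturday, so the first Monday is April 3 and the fourth is April 24.
At the standard offset (UTC+09:15), 18:42 UTC + 9h15m = 03:57 Lumkir standard time (rolling into the next day, 23 April 2023).
The standard-time date in Lumkir, 23 April 2023, falls between 28 November 2022 and 24 April 2023, so daylight saving is in effect and Lumkir is at UTC+10:15.
18:42 UTC + 10h15m = 04:57 Lumkir (rolling into the next day, 23 April 2023).

04:57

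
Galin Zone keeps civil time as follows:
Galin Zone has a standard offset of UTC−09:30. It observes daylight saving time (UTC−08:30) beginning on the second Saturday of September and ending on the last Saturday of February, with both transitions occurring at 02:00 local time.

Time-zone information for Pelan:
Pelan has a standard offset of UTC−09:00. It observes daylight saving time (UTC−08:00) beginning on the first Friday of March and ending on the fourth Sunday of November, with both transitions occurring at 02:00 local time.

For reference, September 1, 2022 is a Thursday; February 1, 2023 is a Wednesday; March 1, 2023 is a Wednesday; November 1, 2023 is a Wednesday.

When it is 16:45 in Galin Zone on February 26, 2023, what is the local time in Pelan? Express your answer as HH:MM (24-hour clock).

1 September 2022 is a Thursday, so the first Saturday is September 3 and the second is September 10.
1 February 2023 is a Wednesday, so Saturdays fall on 4, 11, 18, 25; the last is February 25.
February 26, 2023 is outside the daylight-saving period (10 September 2022 – 25 February 2023), so Galin Zone is on standard time, UTC−09:30.
16:45 Galin Zone + 9h30m = 02:15 UTC (rolling into the next day, 27 February 2023).
1 March 2023 is a Wednesday, so the first Friday is March 3.
1 November 2023 is a Wednesday, so the first Sunday is November 5 and the fourth is November 26.
At the standard offset (UTC−09:00), 02:15 UTC − 9h = 17:15 Pelan standard time (rolling into the previous day, 26 February 2023).
The standard-time date in Pelan, February 26, 2023, does not fall between 3 March and 26 November, so daylight saving is not in effect and Pelan is at UTC−09:00.
02:15 UTC − 9h = 17:15 Pelan (rolling into the previous day, 26 February 2023).

17:15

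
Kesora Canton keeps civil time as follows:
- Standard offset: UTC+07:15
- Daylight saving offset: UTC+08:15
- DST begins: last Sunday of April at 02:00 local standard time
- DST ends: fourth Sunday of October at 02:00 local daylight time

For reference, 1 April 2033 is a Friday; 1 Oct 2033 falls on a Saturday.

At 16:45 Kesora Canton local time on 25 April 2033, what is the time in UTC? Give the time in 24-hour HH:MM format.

1 April 2033 is a Friday, so Sundays fall on 3, 10, 17, 24; the last is April 24.
1 October 2033 is a Saturday, so the first Sunday is October 2 and the fourth is October 23.
25 April 2033 falls between 24 April and 23 October, so daylight saving is in effect and Kesora Canton is at UTC+08:15.
16:45 local − 8h15m = 08:30 UTC.

08:30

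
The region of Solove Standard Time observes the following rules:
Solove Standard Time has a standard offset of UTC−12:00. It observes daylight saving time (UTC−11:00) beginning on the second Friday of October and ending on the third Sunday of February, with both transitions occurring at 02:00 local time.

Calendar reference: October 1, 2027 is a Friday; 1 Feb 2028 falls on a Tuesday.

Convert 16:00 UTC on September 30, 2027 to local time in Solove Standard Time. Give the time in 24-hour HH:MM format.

04:00

1 October 2027 is a Friday, so the first Friday is October 1 and the second is October 8.
1 February 2028 is a Tuesday, so the first Sunday is February 6 and the third is February 20.
At the standard offset (UTC−12:00), 16:00 UTC − 12h = 04:00 Solove Standard Time standard time.
The standard-time date in Solove Standard Time, September 30, 2027, does not fall between 8 October 2027 and 20 February 2028, so daylight saving is not in effect and Solove Standard Time is at UTC−12:00.
16:00 UTC − 12h = 04:00 local.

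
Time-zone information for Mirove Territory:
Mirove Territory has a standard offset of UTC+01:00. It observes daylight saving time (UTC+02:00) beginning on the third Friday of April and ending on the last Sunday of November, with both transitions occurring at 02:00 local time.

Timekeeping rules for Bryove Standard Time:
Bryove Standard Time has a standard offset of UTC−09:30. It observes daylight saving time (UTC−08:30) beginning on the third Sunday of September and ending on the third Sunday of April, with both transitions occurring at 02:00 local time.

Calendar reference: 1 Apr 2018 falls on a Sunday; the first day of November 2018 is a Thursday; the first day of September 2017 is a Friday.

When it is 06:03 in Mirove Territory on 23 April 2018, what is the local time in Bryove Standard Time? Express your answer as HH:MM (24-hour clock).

1 April 2018 is a Sunday, so the first Friday is April 6 and the third is April 20.
1 November 2018 is a Thursday, so Sundays fall on 4, 11, 18, 25; the last is November 25.
Daylight saving runs 20 April – 25 November; 23 April 2018 is inside that window, so Mirove Territory is at UTC+02:00.
06:03 Mirove Territory − 2h = 04:03 UTC.
1 September 2017 is a Friday, so the first Sunday is September 3 and the third is September 17.
1 April 2018 is a Sunday, so the first Sunday is April 1 and the third is April 15.
At the standard offset (UTC−09:30), 04:03 UTC − 9h30m = 18:33 Bryove Standard Time standard time (rolling into the previous day, 22 April 2018).
The standard-time date in Bryove Standard Time, 22 April 2018, does not fall between 17 September 2017 and 15 April 2018, so daylight saving is not in effect and Bryove Standard Time is at UTC−09:30.
04:03 UTC − 9h30m = 18:33 Bryove Standard Time (rolling into the previous day, 22 April 2018).

18:33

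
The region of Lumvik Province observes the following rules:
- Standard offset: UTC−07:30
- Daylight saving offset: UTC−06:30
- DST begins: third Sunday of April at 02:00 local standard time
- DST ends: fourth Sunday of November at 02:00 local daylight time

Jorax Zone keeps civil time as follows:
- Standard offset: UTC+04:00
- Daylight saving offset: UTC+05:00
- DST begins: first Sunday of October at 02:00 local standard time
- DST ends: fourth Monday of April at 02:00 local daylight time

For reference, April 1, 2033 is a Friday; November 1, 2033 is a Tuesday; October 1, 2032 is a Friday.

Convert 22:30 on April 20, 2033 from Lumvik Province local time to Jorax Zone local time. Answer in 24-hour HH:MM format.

10:00

1 April 2033 is a Friday, so the first Sunday is April 3 and the third is April 17.
1 November 2033 is a Tuesday, so the first Sunday is November 6 and the fourth is November 27.
April 20, 2033 lies within the daylight-saving period (17 April – 27 November), so Lumvik Province is on daylight time, UTC−06:30.
22:30 Lumvik Province + 6h30m = 05:00 UTC (rolling into the next day, 21 April 2033).
1 October 2032 is a Friday, so the first Sunday is October 3.
1 April 2033 is a Friday, so the first Monday is April 4 and the fourth is April 25.
At the standard offset (UTC+04:00), 05:00 UTC + 4h = 09:00 Jorax Zone standard time.
The standard-time date in Jorax Zone, April 21, 2033, falls between 3 October 2032 and 25 April 2033, so daylight saving is in effect and Jorax Zone is at UTC+05:00.
05:00 UTC + 5h = 10:00 Jorax Zone.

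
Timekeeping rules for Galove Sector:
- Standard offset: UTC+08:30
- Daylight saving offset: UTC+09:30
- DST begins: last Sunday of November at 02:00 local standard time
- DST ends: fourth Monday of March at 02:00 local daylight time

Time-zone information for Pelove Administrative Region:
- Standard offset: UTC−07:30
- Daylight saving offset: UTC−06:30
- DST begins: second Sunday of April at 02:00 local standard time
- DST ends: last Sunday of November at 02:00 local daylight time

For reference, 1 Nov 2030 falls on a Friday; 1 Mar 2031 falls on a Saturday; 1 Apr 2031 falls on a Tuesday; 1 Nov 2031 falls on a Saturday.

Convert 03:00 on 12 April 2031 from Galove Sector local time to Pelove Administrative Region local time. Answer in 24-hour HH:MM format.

1 November 2030 is a Friday, so Sundays fall on 3, 10, 17, 24; the last is November 24.
1 March 2031 is a Saturday, so the first Monday is March 3 and the fourth is March 24.
12 April 2031 does not fall between 24 November 2030 and 24 March 2031, so daylight saving is not in effect and Galove Sector is at UTC+08:30.
03:00 Galove Sector − 8h30m = 18:30 UTC (rolling into the previous day, 11 April 2031).
1 April 2031 is a Tuesday, so the first Sunday is April 6 and the second is April 13.
1 November 2031 is a Saturday, so Sundays fall on 2, 9, 16, 23, 30; the last is November 30.
At the standard offset (UTC−07:30), 18:30 UTC − 7h30m = 11:00 Pelove Administrative Region standard time.
The standard-time date in Pelove Administrative Region, 11 April 2031, does not fall between 13 April and 30 November, so daylight saving is not in effect and Pelove Administrative Region is at UTC−07:30.
18:30 UTC − 7h30m = 11:00 Pelove Administrative Region.

11:00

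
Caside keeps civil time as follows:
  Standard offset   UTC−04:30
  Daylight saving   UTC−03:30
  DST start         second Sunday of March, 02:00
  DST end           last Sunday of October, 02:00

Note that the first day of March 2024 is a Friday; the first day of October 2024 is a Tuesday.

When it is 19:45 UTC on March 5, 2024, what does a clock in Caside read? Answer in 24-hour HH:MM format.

15:15

1 March 2024 is a Friday, so the first Sunday is March 3 and the second is March 10.
1 October 2024 is a Tuesday, so Sundays fall on 6, 13, 20, 27; the last is October 27.
At the standard offset (UTC−04:30), 19:45 UTC − 4h30m = 15:15 Caside standard time.
Daylight saving runs 10 March – 27 October; the standard-time date in Caside, March 5, 2024, is outside that window, so Caside is on standard time at UTC−04:30.
19:45 UTC − 4h30m = 15:15 local.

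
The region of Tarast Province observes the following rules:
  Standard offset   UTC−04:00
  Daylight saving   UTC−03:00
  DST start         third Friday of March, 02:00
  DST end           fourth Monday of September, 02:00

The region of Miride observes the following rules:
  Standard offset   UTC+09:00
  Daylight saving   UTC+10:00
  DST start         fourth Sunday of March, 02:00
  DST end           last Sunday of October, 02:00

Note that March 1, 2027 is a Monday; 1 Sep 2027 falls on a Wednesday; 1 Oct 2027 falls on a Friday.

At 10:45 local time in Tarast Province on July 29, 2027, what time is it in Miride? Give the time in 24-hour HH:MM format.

1 March 2027 is a Monday, so the first Friday is March 5 and the third is March 19.
1 September 2027 is a Wednesday, so the first Monday is September 6 and the fourth is September 27.
July 29, 2027 lies within the daylight-saving period (19 March – 27 September), so Tarast Province is on daylight time, UTC−03:00.
10:45 Tarast Province + 3h = 13:45 UTC.
1 March 2027 is a Monday, so the first Sunday is March 7 and the fourth is March 28.
1 October 2027 is a Friday, so Sundays fall on 3, 10, 17, 24, 31; the last is October 31.
At the standard offset (UTC+09:00), 13:45 UTC + 9h = 22:45 Miride standard time.
The standard-time date in Miride, July 29, 2027, lies within the daylight-saving period (28 March – 31 October), so Miride is on daylight time, UTC+10:00.
13:45 UTC + 10h = 23:45 Miride.

23:45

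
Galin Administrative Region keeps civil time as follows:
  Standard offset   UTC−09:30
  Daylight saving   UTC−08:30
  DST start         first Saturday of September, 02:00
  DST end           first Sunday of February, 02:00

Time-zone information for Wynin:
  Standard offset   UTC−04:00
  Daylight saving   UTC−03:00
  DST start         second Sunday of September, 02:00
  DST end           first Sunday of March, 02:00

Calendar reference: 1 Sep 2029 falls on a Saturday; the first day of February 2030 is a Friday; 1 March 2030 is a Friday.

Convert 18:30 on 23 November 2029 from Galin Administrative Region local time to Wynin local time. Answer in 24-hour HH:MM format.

00:00

1 September 2029 is a Saturday, so the first Saturday is September 1.
1 February 2030 is a Friday, so the first Sunday is February 3.
23 November 2029 lies within the daylight-saving period (1 September 2029 – 3 February 2030), so Galin Administrative Region is on daylight time, UTC−08:30.
18:30 Galin Administrative Region + 8h30m = 03:00 UTC (rolling into the next day, 24 November 2029).
1 September 2029 is a Saturday, so the first Sunday is September 2 and the second is September 9.
1 March 2030 is a Friday, so the first Sunday is March 3.
At the standard offset (UTC−04:00), 03:00 UTC − 4h = 23:00 Wynin standard time (rolling into the previous day, 23 November 2029).
Daylight saving runs 9 September 2029 – 3 March 2030; the standard-time date in Wynin, 23 November 2029, is inside that window, so Wynin is at UTC−03:00.
03:00 UTC − 3h = 00:00 Wynin.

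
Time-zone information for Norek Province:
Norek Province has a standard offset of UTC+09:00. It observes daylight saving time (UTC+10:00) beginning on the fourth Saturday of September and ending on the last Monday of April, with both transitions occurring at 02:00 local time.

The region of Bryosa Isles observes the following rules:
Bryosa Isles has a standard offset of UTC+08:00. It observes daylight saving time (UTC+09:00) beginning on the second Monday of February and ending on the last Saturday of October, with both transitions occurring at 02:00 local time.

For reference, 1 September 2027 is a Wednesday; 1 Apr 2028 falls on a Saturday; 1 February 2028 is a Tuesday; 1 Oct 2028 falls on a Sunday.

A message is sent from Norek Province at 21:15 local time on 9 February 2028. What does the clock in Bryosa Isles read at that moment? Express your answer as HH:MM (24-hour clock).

19:15

1 September 2027 is a Wednesday, so the first Saturday is September 4 and the fourth is September 25.
1 April 2028 is a Saturday, so Mondays fall on 3, 10, 17, 24; the last is April 24.
9 February 2028 lies within the daylight-saving period (25 September 2027 – 24 April 2028), so Norek Province is on daylight time, UTC+10:00.
21:15 Norek Province − 10h = 11:15 UTC.
1 February 2028 is a Tuesday, so the first Monday is February 7 and the second is February 14.
1 October 2028 is a Sunday, so Saturdays fall on 7, 14, 21, 28; the last is October 28.
At the standard offset (UTC+08:00), 11:15 UTC + 8h = 19:15 Bryosa Isles standard time.
The standard-time date in Bryosa Isles, 9 February 2028, is outside the daylight-saving period (14 February – 28 October), so Bryosa Isles is on standard time, UTC+08:00.
11:15 UTC + 8h = 19:15 Bryosa Isles.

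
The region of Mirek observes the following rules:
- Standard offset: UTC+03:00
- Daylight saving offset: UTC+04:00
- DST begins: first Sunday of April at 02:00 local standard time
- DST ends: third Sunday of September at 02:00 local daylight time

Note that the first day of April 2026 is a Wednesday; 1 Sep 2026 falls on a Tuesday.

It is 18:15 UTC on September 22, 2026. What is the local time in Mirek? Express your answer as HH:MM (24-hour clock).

21:15

1 April 2026 is a Wednesday, so the first Sunday is April 5.
1 September 2026 is a Tuesday, so the first Sunday is September 6 and the third is September 20.
At the standard offset (UTC+03:00), 18:15 UTC + 3h = 21:15 Mirek standard time.
The standard-time date in Mirek, September 22, 2026, does not fall between 5 April and 20 September, so daylight saving is not in effect and Mirek is at UTC+03:00.
18:15 UTC + 3h = 21:15 local.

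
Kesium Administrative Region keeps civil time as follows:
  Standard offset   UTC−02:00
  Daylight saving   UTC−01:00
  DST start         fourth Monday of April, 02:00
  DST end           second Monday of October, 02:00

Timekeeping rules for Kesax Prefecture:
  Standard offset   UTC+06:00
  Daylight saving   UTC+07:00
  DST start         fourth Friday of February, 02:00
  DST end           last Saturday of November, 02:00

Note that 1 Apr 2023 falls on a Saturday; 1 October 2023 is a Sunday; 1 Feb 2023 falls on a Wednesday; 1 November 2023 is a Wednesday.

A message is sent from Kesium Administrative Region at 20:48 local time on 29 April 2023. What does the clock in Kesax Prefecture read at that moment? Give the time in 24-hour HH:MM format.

04:48

1 April 2023 is a Saturday, so the first Monday is April 3 and the fourth is April 24.
1 October 2023 is a Sunday, so the first Monday is October 2 and the second is October 9.
Daylight saving runs 24 April – 9 October; 29 April 2023 is inside that window, so Kesium Administrative Region is at UTC−01:00.
20:48 Kesium Administrative Region + 1h = 21:48 UTC.
1 February 2023 is a Wednesday, so the first Friday is February 3 and the fourth is February 24.
1 November 2023 is a Wednesday, so Saturdays fall on 4, 11, 18, 25; the last is November 25.
At the standard offset (UTC+06:00), 21:48 UTC + 6h = 03:48 Kesax Prefecture standard time (rolling into the next day, 30 April 2023).
Daylight saving runs 24 February – 25 November; the standard-time date in Kesax Prefecture, 30 April 2023, is inside that window, so Kesax Prefecture is at UTC+07:00.
21:48 UTC + 7h = 04:48 Kesax Prefecture (rolling into the next day, 30 April 2023).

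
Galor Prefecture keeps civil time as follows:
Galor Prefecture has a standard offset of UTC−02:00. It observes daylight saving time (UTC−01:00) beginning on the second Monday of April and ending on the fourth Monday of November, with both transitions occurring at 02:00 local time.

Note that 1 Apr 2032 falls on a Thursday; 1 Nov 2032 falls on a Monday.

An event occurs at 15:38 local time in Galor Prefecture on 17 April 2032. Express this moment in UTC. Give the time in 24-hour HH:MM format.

1 April 2032 is a Thursday, so the first Monday is April 5 and the second is April 12.
1 November 2032 is a Monday, so the first Monday is November 1 and the fourth is November 22.
Daylight saving runs 12 April – 22 November; 17 April 2032 is inside that window, so Galor Prefecture is at UTC−01:00.
15:38 local + 1h = 16:38 UTC.

16:38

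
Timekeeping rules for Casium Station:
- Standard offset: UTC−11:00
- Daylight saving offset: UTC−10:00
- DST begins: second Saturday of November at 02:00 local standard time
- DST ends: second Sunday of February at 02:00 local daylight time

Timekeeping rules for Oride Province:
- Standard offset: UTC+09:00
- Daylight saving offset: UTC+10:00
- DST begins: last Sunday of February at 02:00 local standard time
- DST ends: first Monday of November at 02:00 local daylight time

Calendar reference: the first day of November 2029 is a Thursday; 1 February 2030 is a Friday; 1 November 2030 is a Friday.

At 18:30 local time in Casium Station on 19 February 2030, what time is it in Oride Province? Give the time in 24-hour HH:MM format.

14:30

1 November 2029 is a Thursday, so the first Saturday is November 3 and the second is November 10.
1 February 2030 is a Friday, so the first Sunday is February 3 and the second is February 10.
Daylight saving runs 10 November 2029 – 10 February 2030; 19 February 2030 is outside that window, so Casium Station is on standard time at UTC−11:00.
18:30 Casium Station + 11h = 05:30 UTC (rolling into the next day, 20 February 2030).
1 February 2030 is a Friday, so Sundays fall on 3, 10, 17, 24; the last is February 24.
1 November 2030 is a Friday, so the first Monday is November 4.
At the standard offset (UTC+09:00), 05:30 UTC + 9h = 14:30 Oride Province standard time.
The standard-time date in Oride Province, 20 February 2030, is outside the daylight-saving period (24 February – 4 November), so Oride Province is on standard time, UTC+09:00.
05:30 UTC + 9h = 14:30 Oride Province.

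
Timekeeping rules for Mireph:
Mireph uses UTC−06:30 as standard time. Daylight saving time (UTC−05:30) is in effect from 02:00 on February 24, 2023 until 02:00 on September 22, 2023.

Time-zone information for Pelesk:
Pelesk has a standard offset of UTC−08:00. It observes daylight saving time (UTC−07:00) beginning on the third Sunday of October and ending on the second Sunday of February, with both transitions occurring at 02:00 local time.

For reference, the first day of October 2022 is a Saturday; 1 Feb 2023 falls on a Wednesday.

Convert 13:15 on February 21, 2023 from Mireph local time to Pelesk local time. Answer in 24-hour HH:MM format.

Daylight saving runs 24 February – 22 September; February 21, 2023 is outside that window, so Mireph is on standard time at UTC−06:30.
13:15 Mireph + 6h30m = 19:45 UTC.
1 October 2022 is a Saturday, so the first Sunday is October 2 and the third is October 16.
1 February 2023 is a Wednesday, so the first Sunday is February 5 and the second is February 12.
At the standard offset (UTC−08:00), 19:45 UTC − 8h = 11:45 Pelesk standard time.
Daylight saving runs 16 October 2022 – 12 February 2023; the standard-time date in Pelesk, February 21, 2023, is outside that window, so Pelesk is on standard time at UTC−08:00.
19:45 UTC − 8h = 11:45 Pelesk.

11:45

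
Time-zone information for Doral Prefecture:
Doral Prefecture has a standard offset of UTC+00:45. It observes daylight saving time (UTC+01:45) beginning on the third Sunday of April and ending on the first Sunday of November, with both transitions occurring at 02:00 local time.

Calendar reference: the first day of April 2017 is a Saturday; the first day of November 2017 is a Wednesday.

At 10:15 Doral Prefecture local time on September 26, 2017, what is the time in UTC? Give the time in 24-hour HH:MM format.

1 April 2017 is a Saturday, so the first Sunday is April 2 and the third is April 16.
1 November 2017 is a Wednesday, so the first Sunday is November 5.
Daylight saving runs 16 April – 5 November; September 26, 2017 is inside that window, so Doral Prefecture is at UTC+01:45.
10:15 local − 1h45m = 08:30 UTC.

08:30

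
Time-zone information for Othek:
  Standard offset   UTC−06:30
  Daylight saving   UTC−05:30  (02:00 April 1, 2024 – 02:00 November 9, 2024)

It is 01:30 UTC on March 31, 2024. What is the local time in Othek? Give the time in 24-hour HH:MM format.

At the standard offset (UTC−06:30), 01:30 UTC − 6h30m = 19:00 Othek standard time (rolling into the previous day, 30 March 2024).
Daylight saving runs 1 April – 9 November; the standard-time date in Othek, March 30, 2024, is outside that window, so Othek is on standard time at UTC−06:30.
01:30 UTC − 6h30m = 19:00 local (rolling into the previous day, 30 March 2024).

19:00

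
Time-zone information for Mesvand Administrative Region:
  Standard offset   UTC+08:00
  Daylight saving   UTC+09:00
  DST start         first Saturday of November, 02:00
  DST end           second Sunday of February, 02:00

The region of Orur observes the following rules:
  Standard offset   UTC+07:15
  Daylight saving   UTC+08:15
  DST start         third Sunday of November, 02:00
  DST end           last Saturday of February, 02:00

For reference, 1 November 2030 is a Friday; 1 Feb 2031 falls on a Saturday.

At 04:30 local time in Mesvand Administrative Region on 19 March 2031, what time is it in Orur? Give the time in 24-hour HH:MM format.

1 November 2030 is a Friday, so the first Saturday is November 2.
1 February 2031 is a Saturday, so the first Sunday is February 2 and the second is February 9.
19 March 2031 is outside the daylight-saving period (2 November 2030 – 9 February 2031), so Mesvand Administrative Region is on standard time, UTC+08:00.
04:30 Mesvand Administrative Region − 8h = 20:30 UTC (rolling into the previous day, 18 March 2031).
1 November 2030 is a Friday, so the first Sunday is November 3 and the third is November 17.
1 February 2031 is a Saturday, so Saturdays fall on 1, 8, 15, 22; the last is February 22.
At the standard offset (UTC+07:15), 20:30 UTC + 7h15m = 03:45 Orur standard time (rolling into the next day, 19 March 2031).
Daylight saving runs 17 November 2030 – 22 February 2031; the standard-time date in Orur, 19 March 2031, is outside that window, so Orur is on standard time at UTC+07:15.
20:30 UTC + 7h15m = 03:45 Orur (rolling into the next day, 19 March 2031).

03:45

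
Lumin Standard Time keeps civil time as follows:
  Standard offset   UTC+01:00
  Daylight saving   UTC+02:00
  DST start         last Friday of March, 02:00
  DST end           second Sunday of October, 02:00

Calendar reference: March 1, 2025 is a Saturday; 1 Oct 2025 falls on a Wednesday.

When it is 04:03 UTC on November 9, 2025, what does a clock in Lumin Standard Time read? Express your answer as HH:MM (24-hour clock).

05:03

1 March 2025 is a Saturday, so Fridays fall on 7, 14, 21, 28; the last is March 28.
1 October 2025 is a Wednesday, so the first Sunday is October 5 and the second is October 12.
At the standard offset (UTC+01:00), 04:03 UTC + 1h = 05:03 Lumin Standard Time standard time.
The standard-time date in Lumin Standard Time, November 9, 2025, does not fall between 28 March and 12 October, so daylight saving is not in effect and Lumin Standard Time is at UTC+01:00.
04:03 UTC + 1h = 05:03 local.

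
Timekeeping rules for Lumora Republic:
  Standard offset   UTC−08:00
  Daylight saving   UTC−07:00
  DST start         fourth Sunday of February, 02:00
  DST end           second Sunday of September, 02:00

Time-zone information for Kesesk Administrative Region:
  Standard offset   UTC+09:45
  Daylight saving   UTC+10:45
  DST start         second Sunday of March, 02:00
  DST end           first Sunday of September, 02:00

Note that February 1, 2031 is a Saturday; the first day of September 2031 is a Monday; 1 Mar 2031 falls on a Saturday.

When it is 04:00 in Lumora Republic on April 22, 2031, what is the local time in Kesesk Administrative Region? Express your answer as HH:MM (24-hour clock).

1 February 2031 is a Saturday, so the first Sunday is February 2 and the fourth is February 23.
1 September 2031 is a Monday, so the first Sunday is September 7 and the second is September 14.
Daylight saving runs 23 February – 14 September; April 22, 2031 is inside that window, so Lumora Republic is at UTC−07:00.
04:00 Lumora Republic + 7h = 11:00 UTC.
1 March 2031 is a Saturday, so the first Sunday is March 2 and the second is March 9.
1 September 2031 is a Monday, so the first Sunday is September 7.
At the standard offset (UTC+09:45), 11:00 UTC + 9h45m = 20:45 Kesesk Administrative Region standard time.
The standard-time date in Kesesk Administrative Region, April 22, 2031, lies within the daylight-saving period (9 March – 7 September), so Kesesk Administrative Region is on daylight time, UTC+10:45.
11:00 UTC + 10h45m = 21:45 Kesesk Administrative Region.

21:45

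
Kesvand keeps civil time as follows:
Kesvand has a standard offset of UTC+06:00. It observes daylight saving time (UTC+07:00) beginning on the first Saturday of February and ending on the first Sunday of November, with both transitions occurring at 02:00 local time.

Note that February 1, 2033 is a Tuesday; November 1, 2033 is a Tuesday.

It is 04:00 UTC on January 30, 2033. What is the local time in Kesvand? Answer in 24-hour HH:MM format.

10:00

1 February 2033 is a Tuesday, so the first Saturday is February 5.
1 November 2033 is a Tuesday, so the first Sunday is November 6.
At the standard offset (UTC+06:00), 04:00 UTC + 6h = 10:00 Kesvand standard time.
The standard-time date in Kesvand, January 30, 2033, does not fall between 5 February and 6 November, so daylight saving is not in effect and Kesvand is at UTC+06:00.
04:00 UTC + 6h = 10:00 local.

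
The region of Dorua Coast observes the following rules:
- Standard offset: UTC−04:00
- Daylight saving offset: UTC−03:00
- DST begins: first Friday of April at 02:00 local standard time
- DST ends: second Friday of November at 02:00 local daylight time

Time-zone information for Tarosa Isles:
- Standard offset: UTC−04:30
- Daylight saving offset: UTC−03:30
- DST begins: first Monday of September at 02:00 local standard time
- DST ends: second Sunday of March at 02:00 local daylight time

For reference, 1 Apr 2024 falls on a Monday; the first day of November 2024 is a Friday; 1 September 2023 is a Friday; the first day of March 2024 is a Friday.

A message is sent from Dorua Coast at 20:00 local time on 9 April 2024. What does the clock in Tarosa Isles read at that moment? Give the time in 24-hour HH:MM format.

18:30

1 April 2024 is a Monday, so the first Friday is April 5.
1 November 2024 is a Friday, so the first Friday is November 1 and the second is November 8.
9 April 2024 lies within the daylight-saving period (5 April – 8 November), so Dorua Coast is on daylight time, UTC−03:00.
20:00 Dorua Coast + 3h = 23:00 UTC.
1 September 2023 is a Friday, so the first Monday is September 4.
1 March 2024 is a Friday, so the first Sunday is March 3 and the second is March 10.
At the standard offset (UTC−04:30), 23:00 UTC − 4h30m = 18:30 Tarosa Isles standard time.
The standard-time date in Tarosa Isles, 9 April 2024, is outside the daylight-saving period (4 September 2023 – 10 March 2024), so Tarosa Isles is on standard time, UTC−04:30.
23:00 UTC − 4h30m = 18:30 Tarosa Isles.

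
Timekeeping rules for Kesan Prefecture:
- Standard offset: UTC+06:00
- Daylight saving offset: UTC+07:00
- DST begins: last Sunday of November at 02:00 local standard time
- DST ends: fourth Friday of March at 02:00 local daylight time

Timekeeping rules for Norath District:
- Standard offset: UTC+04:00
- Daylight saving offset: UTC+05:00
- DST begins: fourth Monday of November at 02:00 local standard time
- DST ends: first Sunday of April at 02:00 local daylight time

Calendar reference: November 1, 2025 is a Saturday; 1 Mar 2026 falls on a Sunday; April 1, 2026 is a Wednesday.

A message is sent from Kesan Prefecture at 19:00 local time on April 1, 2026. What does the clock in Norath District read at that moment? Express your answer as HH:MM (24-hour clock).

18:00

1 November 2025 is a Saturday, so Sundays fall on 2, 9, 16, 23, 30; the last is November 30.
1 March 2026 is a Sunday, so the first Friday is March 6 and the fourth is March 27.
April 1, 2026 does not fall between 30 November 2025 and 27 March 2026, so daylight saving is not in effect and Kesan Prefecture is at UTC+06:00.
19:00 Kesan Prefecture − 6h = 13:00 UTC.
1 November 2025 is a Saturday, so the first Monday is November 3 and the fourth is November 24.
1 April 2026 is a Wednesday, so the first Sunday is April 5.
At the standard offset (UTC+04:00), 13:00 UTC + 4h = 17:00 Norath District standard time.
Daylight saving runs 24 November 2025 – 5 April 2026; the standard-time date in Norath District, April 1, 2026, is inside that window, so Norath District is at UTC+05:00.
13:00 UTC + 5h = 18:00 Norath District.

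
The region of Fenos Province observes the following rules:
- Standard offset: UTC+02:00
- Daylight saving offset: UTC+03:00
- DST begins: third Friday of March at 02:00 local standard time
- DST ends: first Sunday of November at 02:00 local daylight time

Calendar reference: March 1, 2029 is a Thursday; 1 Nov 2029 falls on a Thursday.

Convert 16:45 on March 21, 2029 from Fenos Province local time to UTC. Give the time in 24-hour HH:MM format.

13:45

1 March 2029 is a Thursday, so the first Friday is March 2 and the third is March 16.
1 November 2029 is a Thursday, so the first Sunday is November 4.
March 21, 2029 falls between 16 March and 4 November, so daylight saving is in effect and Fenos Province is at UTC+03:00.
16:45 local − 3h = 13:45 UTC.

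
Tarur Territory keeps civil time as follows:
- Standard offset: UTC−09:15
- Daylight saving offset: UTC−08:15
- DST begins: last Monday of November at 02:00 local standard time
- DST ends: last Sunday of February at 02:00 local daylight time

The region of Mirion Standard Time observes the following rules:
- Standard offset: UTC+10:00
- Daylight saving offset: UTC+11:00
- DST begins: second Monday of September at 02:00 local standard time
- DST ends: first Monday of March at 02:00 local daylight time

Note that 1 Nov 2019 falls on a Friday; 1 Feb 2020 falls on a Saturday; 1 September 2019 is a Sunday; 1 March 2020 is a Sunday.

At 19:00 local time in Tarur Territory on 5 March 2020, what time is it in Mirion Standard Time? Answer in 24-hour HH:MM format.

1 November 2019 is a Friday, so Mondays fall on 4, 11, 18, 25; the last is November 25.
1 February 2020 is a Saturday, so Sundays fall on 2, 9, 16, 23; the last is February 23.
5 March 2020 does not fall between 25 November 2019 and 23 February 2020, so daylight saving is not in effect and Tarur Territory is at UTC−09:15.
19:00 Tarur Territory + 9h15m = 04:15 UTC (rolling into the next day, 6 March 2020).
1 September 2019 is a Sunday, so the first Monday is September 2 and the second is September 9.
1 March 2020 is a Sunday, so the first Monday is March 2.
At the standard offset (UTC+10:00), 04:15 UTC + 10h = 14:15 Mirion Standard Time standard time.
The standard-time date in Mirion Standard Time, 6 March 2020, does not fall between 9 September 2019 and 2 March 2020, so daylight saving is not in effect and Mirion Standard Time is at UTC+10:00.
04:15 UTC + 10h = 14:15 Mirion Standard Time.

14:15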